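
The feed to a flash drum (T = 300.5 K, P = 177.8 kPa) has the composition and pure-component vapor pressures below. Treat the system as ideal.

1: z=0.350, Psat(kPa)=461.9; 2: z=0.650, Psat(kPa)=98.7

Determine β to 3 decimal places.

Raoult's law: Kᵢ = Pᵢˢᵃᵗ/P = Pᵢˢᵃᵗ/177.8.
  K_1 = 461.9/177.8 = 2.59786, K_2 = 98.7/177.8 = 0.55512
Material balance + equilibrium reduce to Σ zᵢ(Kᵢ−1)/(1+β(Kᵢ−1)) = 0.
Feasibility: ΣzᵢKᵢ = 1.270, Σzᵢ/Kᵢ = 1.306 — both > 1, two phases present.
Iterate (Newton) starting at β = 0.55:
  β = 0.550: g = -0.0852, g' = -0.479 → β = 0.372
  β = 0.372: g = 0.0042, g' = -0.536 → β = 0.380
Converged at β = 0.380.

β = 0.380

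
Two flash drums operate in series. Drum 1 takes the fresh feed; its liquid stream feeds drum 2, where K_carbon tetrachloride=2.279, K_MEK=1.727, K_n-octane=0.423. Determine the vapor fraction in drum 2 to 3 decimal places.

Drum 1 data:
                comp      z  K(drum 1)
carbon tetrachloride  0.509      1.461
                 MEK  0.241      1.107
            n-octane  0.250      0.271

Drum 1:
Material balance + equilibrium reduce to Σ zᵢ(Kᵢ−1)/(1+ψ₁(Kᵢ−1)) = 0.
Check two-phase: ΣzᵢKᵢ = 1.078 > 1 and Σzᵢ/Kᵢ = 1.489 > 1, so g(0) = 0.078 > 0 and g(1) = -0.489 < 0.
Newton–Raphson from ψ₁ = 0.51:
  ψ₁ = 0.510: g = -0.0757, g' = -0.410 → ψ₁ = 0.325
  ψ₁ = 0.325: g = -0.0100, g' = -0.313 → ψ₁ = 0.294
  ψ₁ = 0.294: g = -0.0002, g' = -0.302 → ψ₁ = 0.293
Converged at ψ₁ = 0.293.
Drum-1 compositions:
  carbon tetrachloride: x = 0.448, y = 0.655
  MEK: x = 0.234, y = 0.259
  n-octane: x = 0.318, y = 0.086
Drum-2 feed = drum-1 liquid: z₂ = (0.4484, 0.2337, 0.3179).
Drum 2:
Material balance + equilibrium reduce to Σ zᵢ(Kᵢ−1)/(1+ψ₂(Kᵢ−1)) = 0.
Check two-phase: ΣzᵢKᵢ = 1.560 > 1 and Σzᵢ/Kᵢ = 1.084 > 1, so g(0) = 0.560 > 0 and g(1) = -0.084 < 0.
Newton iteration, ψ₂⁰ = 0.5:
  ψ₂ = 0.500: g = 0.2166, g' = -0.548 → ψ₂ = 0.895
  ψ₂ = 0.895: g = -0.0090, g' = -0.657 → ψ₂ = 0.881
Converged at ψ₂ = 0.881.
  carbon tetrachloride: x = 0.211, y = 0.480
  MEK: x = 0.142, y = 0.246
  n-octane: x = 0.647, y = 0.274

V/F (drum 2) = 0.881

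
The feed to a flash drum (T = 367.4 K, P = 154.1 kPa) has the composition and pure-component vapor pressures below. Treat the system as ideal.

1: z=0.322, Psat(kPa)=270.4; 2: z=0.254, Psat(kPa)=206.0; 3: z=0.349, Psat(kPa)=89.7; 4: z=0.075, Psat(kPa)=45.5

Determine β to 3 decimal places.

β = 0.445

Raoult's law: Kᵢ = Pᵢˢᵃᵗ/P = Pᵢˢᵃᵗ/154.1.
  K_1 = 270.4/154.1 = 1.75470, K_2 = 206.0/154.1 = 1.33679, K_3 = 89.7/154.1 = 0.58209, K_4 = 45.5/154.1 = 0.29526
Rachford–Rice: g(β) = Σ zᵢ(Kᵢ−1)/(1+β(Kᵢ−1)) = 0.
Check two-phase: ΣzᵢKᵢ = 1.130 > 1 and Σzᵢ/Kᵢ = 1.227 > 1, so g(0) = 0.130 > 0 and g(1) = -0.227 < 0.
Newton–Raphson from β = 0.51:
  β = 0.510: g = -0.0194, g' = -0.306 → β = 0.447
  β = 0.447: g = -0.0003, g' = -0.296 → β = 0.445
Converged at β = 0.445.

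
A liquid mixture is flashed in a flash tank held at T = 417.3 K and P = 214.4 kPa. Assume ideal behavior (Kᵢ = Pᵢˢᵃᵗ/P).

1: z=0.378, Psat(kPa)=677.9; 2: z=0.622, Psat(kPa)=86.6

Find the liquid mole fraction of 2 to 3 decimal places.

Raoult's law: Kᵢ = Pᵢˢᵃᵗ/P = Pᵢˢᵃᵗ/214.4.
  K_1 = 677.9/214.4 = 3.16185, K_2 = 86.6/214.4 = 0.40392
Rachford–Rice: g(β) = Σ zᵢ(Kᵢ−1)/(1+β(Kᵢ−1)) = 0.
Check two-phase: ΣzᵢKᵢ = 1.446 > 1 and Σzᵢ/Kᵢ = 1.659 > 1, so g(0) = 0.446 > 0 and g(1) = -0.659 < 0.
Newton–Raphson from β = 0.59:
  β = 0.590: g = -0.2128, g' = -0.867 → β = 0.345
  β = 0.345: g = 0.0017, g' = -0.930 → β = 0.346
Converged at β = 0.346.
Compositions from xᵢ = zᵢ/(1+β(Kᵢ−1)), yᵢ = Kᵢxᵢ:
  1: x = 0.216, y = 0.683
  2: x = 0.784, y = 0.317

x_2 = 0.784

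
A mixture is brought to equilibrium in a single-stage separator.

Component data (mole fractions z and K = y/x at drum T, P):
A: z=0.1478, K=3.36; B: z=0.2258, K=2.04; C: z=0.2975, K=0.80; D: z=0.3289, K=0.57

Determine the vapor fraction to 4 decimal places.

Material balance + equilibrium reduce to Σ zᵢ(Kᵢ−1)/(1+ψ(Kᵢ−1)) = 0.
Check two-phase: ΣzᵢKᵢ = 1.3827 > 1 and Σzᵢ/Kᵢ = 1.1036 > 1, so g(0) = 0.3827 > 0 and g(1) = -0.1036 < 0.
Newton iteration, ψ⁰ = 0.56:
  ψ = 0.5600: g = 0.04536, g' = -0.3709 → ψ = 0.6823
  ψ = 0.6823: g = 0.00194, g' = -0.3421 → ψ = 0.6880
Converged at ψ = 0.6880.

ψ = 0.6880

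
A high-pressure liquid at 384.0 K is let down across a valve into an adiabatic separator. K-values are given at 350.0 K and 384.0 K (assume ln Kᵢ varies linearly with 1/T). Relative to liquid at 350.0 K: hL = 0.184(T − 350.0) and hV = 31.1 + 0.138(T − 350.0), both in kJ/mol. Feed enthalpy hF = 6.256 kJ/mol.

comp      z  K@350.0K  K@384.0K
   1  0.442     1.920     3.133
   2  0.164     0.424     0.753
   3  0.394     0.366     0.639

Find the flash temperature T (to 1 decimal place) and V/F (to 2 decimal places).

T = 352.8 K, V/F = 0.19

Adiabatic flash: solve Rachford–Rice at each trial T, then check hF = ψ·hV(T) + (1−ψ)·hL(T).
  T = 350.0 K: K = (1.920, 0.424, 0.366), RR gives ψ = 0.110, H_out = 3.415 kJ/mol
  T = 384.0 K: K = (3.133, 0.753, 0.639), RR gives ψ = 1.000, H_out = 35.792 kJ/mol
  T = 367.0 K: K = (2.481, 0.573, 0.490), RR gives ψ = 0.531, H_out = 19.230 kJ/mol
  T = 358.5 K: K = (2.189, 0.494, 0.425), RR gives ψ = 0.327, H_out = 11.607 kJ/mol
  T = 354.2 K: K = (2.050, 0.458, 0.394), RR gives ψ = 0.221, H_out = 7.615 kJ/mol
  T = 352.1 K: K = (1.984, 0.441, 0.380), RR gives ψ = 0.167, H_out = 5.564 kJ/mol
Linear interpolation between T = 352.1 (H_out = 5.564) and T = 354.2 (H_out = 7.615) on hF = 6.256 gives T ≈ 352.8 K, at which ψ = 0.19.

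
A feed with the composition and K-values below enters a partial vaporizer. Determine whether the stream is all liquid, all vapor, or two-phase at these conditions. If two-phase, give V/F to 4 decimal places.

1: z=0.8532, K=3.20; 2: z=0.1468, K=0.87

all vapor

ΣzᵢKᵢ = 2.8580; Σzᵢ/Kᵢ = 0.4354.
Since Σzᵢ/Kᵢ < 1 the mixture is above its dew point — single vapor phase.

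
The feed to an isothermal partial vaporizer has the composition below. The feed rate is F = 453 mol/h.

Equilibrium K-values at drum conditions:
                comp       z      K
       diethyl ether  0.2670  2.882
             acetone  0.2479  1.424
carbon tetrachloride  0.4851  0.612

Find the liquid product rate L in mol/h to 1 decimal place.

Material balance + equilibrium reduce to Σ zᵢ(Kᵢ−1)/(1+ψ(Kᵢ−1)) = 0.
Check two-phase: ΣzᵢKᵢ = 1.4194 > 1 and Σzᵢ/Kᵢ = 1.0594 > 1, so g(0) = 0.4194 > 0 and g(1) = -0.0594 < 0.
Newton–Raphson from ψ = 0.5:
  ψ = 0.5000: g = 0.11209, g' = -0.3938 → ψ = 0.7846
  ψ = 0.7846: g = 0.01116, g' = -0.3302 → ψ = 0.8184
  ψ = 0.8184: g = 0.00004, g' = -0.3279 → ψ = 0.8186
Converged at ψ = 0.8186.
Then V = ψ·F = 0.8186·453 = 370.8 mol/h and L = F − V = 82.2 mol/h.

L = 82.2 mol/h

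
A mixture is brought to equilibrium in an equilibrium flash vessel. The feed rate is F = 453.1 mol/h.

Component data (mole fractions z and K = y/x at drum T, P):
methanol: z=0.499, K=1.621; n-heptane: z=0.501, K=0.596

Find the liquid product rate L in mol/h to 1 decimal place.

Binary case is linear: z₁(K₁−1)(1+V/F(K₂−1)) + z₂(K₂−1)(1+V/F(K₁−1)) = 0
⇒ V/F = [z₁(K₁−1)+z₂(K₂−1)] / [−(K₁−1)(K₂−1)] = 0.1075/0.2509 = 0.428
Then V = V/F·F = 0.4284·453.1 = 194.1 mol/h and L = F − V = 259.0 mol/h.

L = 259.0 mol/h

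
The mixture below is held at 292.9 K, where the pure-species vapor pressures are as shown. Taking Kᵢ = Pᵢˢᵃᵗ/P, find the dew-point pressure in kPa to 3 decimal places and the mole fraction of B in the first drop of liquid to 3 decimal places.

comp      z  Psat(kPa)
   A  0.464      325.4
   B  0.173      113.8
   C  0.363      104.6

Pdew = 155.848 kPa, x_B = 0.237

At the dew point ψ → 1, so Σzᵢ/Kᵢ = 1 with Kᵢ = Pᵢˢᵃᵗ/P ⇒ 1/P = Σzᵢ/Pᵢˢᵃᵗ.
1/P = 0.464/325.4 + 0.173/113.8 + 0.363/104.6 = 0.006417 ⇒ P = 155.848 kPa
xᵢ = zᵢP/Pᵢˢᵃᵗ ⇒ x_B = 0.173·155.848/113.8 = 0.237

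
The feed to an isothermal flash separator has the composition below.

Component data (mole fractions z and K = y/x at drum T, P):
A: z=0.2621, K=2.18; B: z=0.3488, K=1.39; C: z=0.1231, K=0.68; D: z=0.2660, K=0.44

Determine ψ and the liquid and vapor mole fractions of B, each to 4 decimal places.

ψ = 0.6489, x_B = 0.2784, y_B = 0.3869

Rachford–Rice: g(ψ) = Σ zᵢ(Kᵢ−1)/(1+ψ(Kᵢ−1)) = 0.
Feasibility: ΣzᵢKᵢ = 1.2570, Σzᵢ/Kᵢ = 1.1567 — both > 1, two phases present.
Newton iteration, ψ⁰ = 0.5:
  ψ = 0.5000: g = 0.05456, g' = -0.3603 → ψ = 0.6514
  ψ = 0.6514: g = -0.00095, g' = -0.3773 → ψ = 0.6489
Converged at ψ = 0.6489.
Compositions from xᵢ = zᵢ/(1+ψ(Kᵢ−1)), yᵢ = Kᵢxᵢ:
  A: x = 0.1484, y = 0.3236
  B: x = 0.2784, y = 0.3869
  C: x = 0.1554, y = 0.1056
  D: x = 0.4178, y = 0.1839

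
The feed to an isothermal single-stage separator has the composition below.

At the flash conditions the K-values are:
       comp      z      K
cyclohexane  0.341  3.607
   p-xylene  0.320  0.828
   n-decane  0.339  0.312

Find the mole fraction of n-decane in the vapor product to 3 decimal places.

y_n-decane = 0.155

Material balance + equilibrium reduce to Σ zᵢ(Kᵢ−1)/(1+V/F(Kᵢ−1)) = 0.
Feasibility: ΣzᵢKᵢ = 1.601, Σzᵢ/Kᵢ = 1.568 — both > 1, two phases present.
Newton iteration, V/F⁰ = 0.5:
  V/F = 0.500: g = -0.0298, g' = -0.821 → V/F = 0.464
Converged at V/F = 0.464.
Compositions from xᵢ = zᵢ/(1+V/F(Kᵢ−1)), yᵢ = Kᵢxᵢ:
  cyclohexane: x = 0.154, y = 0.557
  p-xylene: x = 0.348, y = 0.288
  n-decane: x = 0.498, y = 0.155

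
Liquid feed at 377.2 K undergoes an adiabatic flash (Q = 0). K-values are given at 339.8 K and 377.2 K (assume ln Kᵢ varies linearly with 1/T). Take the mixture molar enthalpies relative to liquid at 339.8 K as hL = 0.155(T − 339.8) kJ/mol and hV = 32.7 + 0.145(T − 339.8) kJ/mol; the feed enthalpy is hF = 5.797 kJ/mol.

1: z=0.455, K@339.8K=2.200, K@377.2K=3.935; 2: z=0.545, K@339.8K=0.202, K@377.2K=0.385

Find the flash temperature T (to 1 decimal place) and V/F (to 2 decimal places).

Adiabatic flash: solve Rachford–Rice at each trial T, then check hF = ψ·hV(T) + (1−ψ)·hL(T).
  T = 339.8 K: K = (2.200, 0.202), RR gives ψ = 0.116, H_out = 3.793 kJ/mol
  T = 377.2 K: K = (3.935, 0.385), RR gives ψ = 0.554, H_out = 23.710 kJ/mol
  T = 358.5 K: K = (2.987, 0.284), RR gives ψ = 0.361, H_out = 14.632 kJ/mol
  T = 349.1 K: K = (2.572, 0.240), RR gives ψ = 0.252, H_out = 9.664 kJ/mol
  T = 344.5 K: K = (2.383, 0.221), RR gives ψ = 0.190, H_out = 6.929 kJ/mol
  T = 342.1 K: K = (2.288, 0.211), RR gives ψ = 0.154, H_out = 5.380 kJ/mol
Linear interpolation between T = 342.1 (H_out = 5.380) and T = 344.5 (H_out = 6.929) on hF = 5.797 gives T ≈ 342.7 K, at which ψ = 0.16.

T = 342.7 K, V/F = 0.16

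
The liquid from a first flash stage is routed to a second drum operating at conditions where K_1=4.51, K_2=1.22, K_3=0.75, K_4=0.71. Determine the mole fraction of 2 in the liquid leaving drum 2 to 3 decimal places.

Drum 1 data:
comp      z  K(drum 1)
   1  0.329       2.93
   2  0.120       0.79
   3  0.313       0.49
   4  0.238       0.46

Drum 1:
Iterate (Newton) starting at ψ₁ = 0.5:
  ψ₁ = 0.500: g = -0.0953, g' = -0.601 → ψ₁ = 0.341
  ψ₁ = 0.341: g = 0.0048, g' = -0.675 → ψ₁ = 0.348
Converged at ψ₁ = 0.348.
Drum-1 compositions:
  1: x = 0.197, y = 0.576
  2: x = 0.129, y = 0.102
  3: x = 0.381, y = 0.187
  4: x = 0.293, y = 0.135
Drum-2 feed = drum-1 liquid: z₂ = (0.1967, 0.1295, 0.3807, 0.2932).
Drum 2:
Newton–Raphson from ψ₂ = 0.5:
  ψ₂ = 0.500: g = 0.0681, g' = -0.389 → ψ₂ = 0.675
  ψ₂ = 0.675: g = 0.0095, g' = -0.291 → ψ₂ = 0.708
Converged at ψ₂ = 0.708.
  1: x = 0.056, y = 0.254
  2: x = 0.112, y = 0.137
  3: x = 0.463, y = 0.347
  4: x = 0.369, y = 0.262

x_2 (drum 2) = 0.112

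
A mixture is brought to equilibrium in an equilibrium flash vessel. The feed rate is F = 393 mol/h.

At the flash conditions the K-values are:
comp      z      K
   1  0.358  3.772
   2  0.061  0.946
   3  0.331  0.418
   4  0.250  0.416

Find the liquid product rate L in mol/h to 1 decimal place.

Iterate (Newton) starting at ψ = 0.63:
  ψ = 0.630: g = -0.1772, g' = -0.858 → ψ = 0.423
  ψ = 0.423: g = 0.0036, g' = -0.930 → ψ = 0.427
Converged at ψ = 0.427.
Then V = ψ·F = 0.4273·393 = 167.9 mol/h and L = F − V = 225.1 mol/h.

L = 225.1 mol/h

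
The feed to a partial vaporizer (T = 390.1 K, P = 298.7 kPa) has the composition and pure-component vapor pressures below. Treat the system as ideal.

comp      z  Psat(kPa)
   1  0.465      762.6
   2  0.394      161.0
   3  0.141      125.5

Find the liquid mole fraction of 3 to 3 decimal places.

Raoult's law: Kᵢ = Pᵢˢᵃᵗ/P = Pᵢˢᵃᵗ/298.7.
  K_1 = 762.6/298.7 = 2.55306, K_2 = 161.0/298.7 = 0.53900, K_3 = 125.5/298.7 = 0.42015
Rachford–Rice: g(ψ) = Σ zᵢ(Kᵢ−1)/(1+ψ(Kᵢ−1)) = 0.
Check two-phase: ΣzᵢKᵢ = 1.459 > 1 and Σzᵢ/Kᵢ = 1.249 > 1, so g(0) = 0.459 > 0 and g(1) = -0.249 < 0.
Newton iteration, ψ⁰ = 0.45:
  ψ = 0.450: g = 0.0853, g' = -0.609 → ψ = 0.590
  ψ = 0.590: g = 0.0030, g' = -0.573 → ψ = 0.595
Converged at ψ = 0.595.
Compositions from xᵢ = zᵢ/(1+ψ(Kᵢ−1)), yᵢ = Kᵢxᵢ:
  1: x = 0.242, y = 0.617
  2: x = 0.543, y = 0.293
  3: x = 0.215, y = 0.090

x_3 = 0.215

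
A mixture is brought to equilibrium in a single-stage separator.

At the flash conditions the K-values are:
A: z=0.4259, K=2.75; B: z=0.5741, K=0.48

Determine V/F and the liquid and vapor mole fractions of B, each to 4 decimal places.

V/F = 0.4910, x_B = 0.7709, y_B = 0.3700

Material balance + equilibrium reduce to Σ zᵢ(Kᵢ−1)/(1+V/F(Kᵢ−1)) = 0.
g(0) = ΣzᵢKᵢ − 1 = 0.4468 and g(1) = 1 − Σzᵢ/Kᵢ = -0.3509, so a root lies in (0, 1).
Newton iteration, V/F⁰ = 0.61:
  V/F = 0.6100: g = -0.07672, g' = -0.6381 → V/F = 0.4898
  V/F = 0.4898: g = 0.00080, g' = -0.6576 → V/F = 0.4910
Converged at V/F = 0.4910.
Compositions from xᵢ = zᵢ/(1+V/F(Kᵢ−1)), yᵢ = Kᵢxᵢ:
  A: x = 0.2291, y = 0.6300
  B: x = 0.7709, y = 0.3700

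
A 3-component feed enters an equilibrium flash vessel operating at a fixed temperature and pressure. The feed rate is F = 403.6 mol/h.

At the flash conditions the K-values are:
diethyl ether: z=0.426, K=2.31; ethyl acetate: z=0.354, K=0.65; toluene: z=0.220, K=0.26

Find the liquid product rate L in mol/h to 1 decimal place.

L = 248.1 mol/h

Rachford–Rice: g(ψ) = Σ zᵢ(Kᵢ−1)/(1+ψ(Kᵢ−1)) = 0.
g(0) = ΣzᵢKᵢ − 1 = 0.271 and g(1) = 1 − Σzᵢ/Kᵢ = -0.575, so a root lies in (0, 1).
Newton–Raphson from ψ = 0.5:
  ψ = 0.500: g = -0.0714, g' = -0.634 → ψ = 0.387
  ψ = 0.387: g = -0.0014, g' = -0.616 → ψ = 0.385
Converged at ψ = 0.385.
Then V = ψ·F = 0.3852·403.6 = 155.5 mol/h and L = F − V = 248.1 mol/h.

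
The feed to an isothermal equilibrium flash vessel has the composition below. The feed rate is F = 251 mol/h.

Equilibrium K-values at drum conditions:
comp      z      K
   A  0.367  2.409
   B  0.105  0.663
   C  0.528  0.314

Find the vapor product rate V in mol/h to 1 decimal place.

Let β = V/F and solve Σ zᵢ(Kᵢ−1)/(1+β(Kᵢ−1)) = 0.
Check two-phase: ΣzᵢKᵢ = 1.120 > 1 and Σzᵢ/Kᵢ = 1.992 > 1, so g(0) = 0.120 > 0 and g(1) = -0.992 < 0.
Iterate (Newton) starting at β = 0.42:
  β = 0.420: g = -0.2252, g' = -0.794 → β = 0.136
  β = 0.136: g = -0.0030, g' = -0.828 → β = 0.133
Converged at β = 0.133.
Then V = β·F = 0.1328·251 = 33.3 mol/h and L = F − V = 217.7 mol/h.

V = 33.3 mol/h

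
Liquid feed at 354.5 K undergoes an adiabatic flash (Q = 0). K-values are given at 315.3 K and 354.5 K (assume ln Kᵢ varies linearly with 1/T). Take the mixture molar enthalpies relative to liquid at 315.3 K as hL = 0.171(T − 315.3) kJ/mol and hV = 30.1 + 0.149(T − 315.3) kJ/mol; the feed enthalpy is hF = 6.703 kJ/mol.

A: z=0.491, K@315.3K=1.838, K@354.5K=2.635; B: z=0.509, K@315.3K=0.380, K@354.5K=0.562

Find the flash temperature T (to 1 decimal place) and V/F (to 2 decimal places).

Adiabatic flash: solve Rachford–Rice at each trial T, then check hF = ψ·hV(T) + (1−ψ)·hL(T).
  T = 315.3 K: K = (1.838, 0.380), RR gives ψ = 0.185, H_out = 5.555 kJ/mol
  T = 354.5 K: K = (2.635, 0.562), RR gives ψ = 0.810, H_out = 30.377 kJ/mol
  T = 334.9 K: K = (2.224, 0.467), RR gives ψ = 0.506, H_out = 18.368 kJ/mol
  T = 325.1 K: K = (2.028, 0.423), RR gives ψ = 0.355, H_out = 12.294 kJ/mol
  T = 320.2 K: K = (1.932, 0.401), RR gives ψ = 0.274, H_out = 9.048 kJ/mol
  T = 317.8 K: K = (1.886, 0.391), RR gives ψ = 0.231, H_out = 7.374 kJ/mol
  T = 316.6 K: K = (1.863, 0.386), RR gives ψ = 0.209, H_out = 6.511 kJ/mol
Linear interpolation between T = 316.6 (H_out = 6.511) and T = 317.8 (H_out = 7.374) on hF = 6.703 gives T ≈ 316.9 K, at which ψ = 0.21.

T = 316.9 K, V/F = 0.21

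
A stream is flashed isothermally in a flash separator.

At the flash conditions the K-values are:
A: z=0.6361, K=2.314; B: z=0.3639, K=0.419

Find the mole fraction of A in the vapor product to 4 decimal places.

Material balance + equilibrium reduce to Σ zᵢ(Kᵢ−1)/(1+ψ(Kᵢ−1)) = 0.
Feasibility: ΣzᵢKᵢ = 1.6244, Σzᵢ/Kᵢ = 1.1434 — both > 1, two phases present.
Binary case is linear: z₁(K₁−1)(1+ψ(K₂−1)) + z₂(K₂−1)(1+ψ(K₁−1)) = 0
⇒ ψ = [z₁(K₁−1)+z₂(K₂−1)] / [−(K₁−1)(K₂−1)] = 0.62441/0.76343 = 0.8179
Compositions from xᵢ = zᵢ/(1+ψ(Kᵢ−1)), yᵢ = Kᵢxᵢ:
  A: x = 0.3066, y = 0.7095
  B: x = 0.6934, y = 0.2905

y_A = 0.7095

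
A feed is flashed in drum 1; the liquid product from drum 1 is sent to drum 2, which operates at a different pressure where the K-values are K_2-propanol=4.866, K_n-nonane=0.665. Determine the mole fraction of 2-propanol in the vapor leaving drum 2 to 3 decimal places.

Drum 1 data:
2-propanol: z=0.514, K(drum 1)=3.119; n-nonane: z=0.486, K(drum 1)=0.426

Drum 1:
Rachford–Rice: g(ψ₁) = Σ zᵢ(Kᵢ−1)/(1+ψ₁(Kᵢ−1)) = 0.
g(0) = ΣzᵢKᵢ − 1 = 0.810 and g(1) = 1 − Σzᵢ/Kᵢ = -0.306, so a root lies in (0, 1).
Iterate (Newton) starting at ψ₁ = 0.5:
  ψ₁ = 0.500: g = 0.1376, g' = -0.859 → ψ₁ = 0.660
  ψ₁ = 0.660: g = 0.0049, g' = -0.816 → ψ₁ = 0.666
Converged at ψ₁ = 0.666.
Drum-1 compositions:
  2-propanol: x = 0.213, y = 0.665
  n-nonane: x = 0.787, y = 0.335
Drum-2 feed = drum-1 liquid: z₂ = (0.2131, 0.7869).
Drum 2:
Material balance + equilibrium reduce to Σ zᵢ(Kᵢ−1)/(1+ψ₂(Kᵢ−1)) = 0.
g(0) = ΣzᵢKᵢ − 1 = 0.560 and g(1) = 1 − Σzᵢ/Kᵢ = -0.227, so a root lies in (0, 1).
Binary case is linear: z₁(K₁−1)(1+ψ₂(K₂−1)) + z₂(K₂−1)(1+ψ₂(K₁−1)) = 0
⇒ ψ₂ = [z₁(K₁−1)+z₂(K₂−1)] / [−(K₁−1)(K₂−1)] = 0.5604/1.2951 = 0.433
  2-propanol: x = 0.080, y = 0.388
  n-nonane: x = 0.920, y = 0.612

y_2-propanol (drum 2) = 0.388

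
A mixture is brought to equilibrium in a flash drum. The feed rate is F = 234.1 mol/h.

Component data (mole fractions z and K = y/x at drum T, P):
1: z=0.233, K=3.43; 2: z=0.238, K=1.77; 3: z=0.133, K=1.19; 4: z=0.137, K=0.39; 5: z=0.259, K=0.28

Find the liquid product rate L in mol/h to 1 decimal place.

L = 117.2 mol/h

Newton iteration, β⁰ = 0.33:
  β = 0.330: g = 0.1349, g' = -0.829 → β = 0.493
  β = 0.493: g = 0.0051, g' = -0.790 → β = 0.499
Converged at β = 0.499.
Then V = β·F = 0.4992·234.1 = 116.9 mol/h and L = F − V = 117.2 mol/h.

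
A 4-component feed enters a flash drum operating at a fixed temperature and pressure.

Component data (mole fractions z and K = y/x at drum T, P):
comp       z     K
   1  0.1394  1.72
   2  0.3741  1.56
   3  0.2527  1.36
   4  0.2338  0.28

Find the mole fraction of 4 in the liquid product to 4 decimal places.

Material balance + equilibrium reduce to Σ zᵢ(Kᵢ−1)/(1+V/F(Kᵢ−1)) = 0.
Feasibility: ΣzᵢKᵢ = 1.2325, Σzᵢ/Kᵢ = 1.3417 — both > 1, two phases present.
Newton–Raphson from V/F = 0.33:
  V/F = 0.3300: g = 0.11843, g' = -0.3654 → V/F = 0.6541
  V/F = 0.6541: g = -0.02298, g' = -0.5507 → V/F = 0.6124
  V/F = 0.6124: g = -0.00089, g' = -0.5096 → V/F = 0.6106
Converged at V/F = 0.6106.
Compositions from xᵢ = zᵢ/(1+V/F(Kᵢ−1)), yᵢ = Kᵢxᵢ:
  1: x = 0.0968, y = 0.1665
  2: x = 0.2788, y = 0.4349
  3: x = 0.2072, y = 0.2817
  4: x = 0.4172, y = 0.1168

x_4 = 0.4172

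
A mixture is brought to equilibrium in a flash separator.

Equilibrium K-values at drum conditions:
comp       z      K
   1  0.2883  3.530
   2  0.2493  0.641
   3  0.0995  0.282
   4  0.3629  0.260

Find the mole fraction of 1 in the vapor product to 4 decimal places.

Let ψ = V/F and solve Σ zᵢ(Kᵢ−1)/(1+ψ(Kᵢ−1)) = 0.
Feasibility: ΣzᵢKᵢ = 1.2999, Σzᵢ/Kᵢ = 2.2192 — both > 1, two phases present.
Newton–Raphson from ψ = 0.5:
  ψ = 0.5000: g = -0.32476, g' = -1.0330 → ψ = 0.1856
  ψ = 0.1856: g = 0.00672, g' = -1.2267 → ψ = 0.1911
Converged at ψ = 0.1911.
Compositions from xᵢ = zᵢ/(1+ψ(Kᵢ−1)), yᵢ = Kᵢxᵢ:
  1: x = 0.1943, y = 0.6860
  2: x = 0.2677, y = 0.1716
  3: x = 0.1153, y = 0.0325
  4: x = 0.4227, y = 0.1099

y_1 = 0.6860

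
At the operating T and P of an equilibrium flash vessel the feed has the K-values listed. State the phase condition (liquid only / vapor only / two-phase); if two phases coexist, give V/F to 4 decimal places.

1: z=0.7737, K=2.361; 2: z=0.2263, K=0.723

vapor only

ΣzᵢKᵢ = 1.9903; Σzᵢ/Kᵢ = 0.6407.
Since Σzᵢ/Kᵢ < 1 the mixture is above its dew point — single vapor phase.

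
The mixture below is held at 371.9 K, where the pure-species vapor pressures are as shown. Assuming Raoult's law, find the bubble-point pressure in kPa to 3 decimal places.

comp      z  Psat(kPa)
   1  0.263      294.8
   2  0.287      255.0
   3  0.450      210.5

At the bubble point ψ → 0, so ΣzᵢKᵢ = 1 with Kᵢ = Pᵢˢᵃᵗ/P ⇒ P = ΣzᵢPᵢˢᵃᵗ.
P = 0.263·294.8 + 0.287·255.0 + 0.450·210.5 = 245.442 kPa

Pbub = 245.442 kPa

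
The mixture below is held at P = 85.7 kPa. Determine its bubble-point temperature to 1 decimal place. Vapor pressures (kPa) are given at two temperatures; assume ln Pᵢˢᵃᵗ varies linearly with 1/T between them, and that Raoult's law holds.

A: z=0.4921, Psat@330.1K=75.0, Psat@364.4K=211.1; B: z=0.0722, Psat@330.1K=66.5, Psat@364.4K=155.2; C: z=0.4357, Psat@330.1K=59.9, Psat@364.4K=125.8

Bubble-point temperature: ΣzᵢPᵢˢᵃᵗ(T) = P. Interpolate ln Pᵢˢᵃᵗ = aᵢ + bᵢ/T.
  T = 330.1 K: ΣzᵢPᵢˢᵃᵗ = 67.81 kPa
  T = 364.4 K: ΣzᵢPᵢˢᵃᵗ = 169.90 kPa
  T = 347.2 K: ΣzᵢPᵢˢᵃᵗ = 109.39 kPa
  T = 338.6 K: ΣzᵢPᵢˢᵃᵗ = 86.47 kPa
  T = 334.4 K: ΣzᵢPᵢˢᵃᵗ = 76.79 kPa
  T = 336.5 K: ΣzᵢPᵢˢᵃᵗ = 81.51 kPa
Interpolating between 336.5 K and 338.6 K gives T ≈ 338.3 K.

T = 338.3 K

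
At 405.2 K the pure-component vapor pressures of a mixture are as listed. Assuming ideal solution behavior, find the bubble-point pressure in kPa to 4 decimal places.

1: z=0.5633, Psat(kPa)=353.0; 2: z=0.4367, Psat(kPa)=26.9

At the bubble point ψ → 0, so ΣzᵢKᵢ = 1 with Kᵢ = Pᵢˢᵃᵗ/P ⇒ P = ΣzᵢPᵢˢᵃᵗ.
P = 0.5633·353.0 + 0.4367·26.9 = 210.5921 kPa

Pbub = 210.5921 kPa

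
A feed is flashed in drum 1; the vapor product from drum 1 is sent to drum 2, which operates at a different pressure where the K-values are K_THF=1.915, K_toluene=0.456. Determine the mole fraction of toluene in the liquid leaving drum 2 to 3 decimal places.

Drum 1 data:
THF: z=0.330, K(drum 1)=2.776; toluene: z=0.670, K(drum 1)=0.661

x_toluene (drum 2) = 0.627

Drum 1:
Newton–Raphson from ψ₁ = 0.52:
  ψ₁ = 0.520: g = 0.0290, g' = -0.395 → ψ₁ = 0.593
  ψ₁ = 0.593: g = 0.0010, g' = -0.367 → ψ₁ = 0.596
Converged at ψ₁ = 0.596.
Drum-1 compositions:
  THF: x = 0.160, y = 0.445
  toluene: x = 0.840, y = 0.555
Drum-2 feed = drum-1 vapor: z₂ = (0.4449, 0.5551).
Drum 2:
Let ψ₂ = V/F and solve Σ zᵢ(Kᵢ−1)/(1+ψ₂(Kᵢ−1)) = 0.
Feasibility: ΣzᵢKᵢ = 1.105, Σzᵢ/Kᵢ = 1.450 — both > 1, two phases present.
Binary case is linear: z₁(K₁−1)(1+ψ₂(K₂−1)) + z₂(K₂−1)(1+ψ₂(K₁−1)) = 0
⇒ ψ₂ = [z₁(K₁−1)+z₂(K₂−1)] / [−(K₁−1)(K₂−1)] = 0.1052/0.4978 = 0.211
  THF: x = 0.373, y = 0.714
  toluene: x = 0.627, y = 0.286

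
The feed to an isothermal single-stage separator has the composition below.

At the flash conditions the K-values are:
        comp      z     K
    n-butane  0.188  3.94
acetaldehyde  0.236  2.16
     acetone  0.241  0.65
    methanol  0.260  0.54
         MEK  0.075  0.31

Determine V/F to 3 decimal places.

Rachford–Rice: g(V/F) = Σ zᵢ(Kᵢ−1)/(1+V/F(Kᵢ−1)) = 0.
Check two-phase: ΣzᵢKᵢ = 1.571 > 1 and Σzᵢ/Kᵢ = 1.251 > 1, so g(0) = 0.571 > 0 and g(1) = -0.251 < 0.
Iterate (Newton) starting at V/F = 0.5:
  V/F = 0.500: g = 0.0605, g' = -0.613 → V/F = 0.599
  V/F = 0.599: g = 0.0019, g' = -0.580 → V/F = 0.602
Converged at V/F = 0.602.

V/F = 0.602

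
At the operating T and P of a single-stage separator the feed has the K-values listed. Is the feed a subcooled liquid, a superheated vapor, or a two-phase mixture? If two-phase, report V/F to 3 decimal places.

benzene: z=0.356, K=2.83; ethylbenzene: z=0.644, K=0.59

two-phase, V/F = 0.516

ΣzᵢKᵢ = 1.387; Σzᵢ/Kᵢ = 1.217.
Both exceed 1, so a two-phase solution exists.
Let ψ = V/F and solve Σ zᵢ(Kᵢ−1)/(1+ψ(Kᵢ−1)) = 0.
Binary case is linear: z₁(K₁−1)(1+ψ(K₂−1)) + z₂(K₂−1)(1+ψ(K₁−1)) = 0
⇒ ψ = [z₁(K₁−1)+z₂(K₂−1)] / [−(K₁−1)(K₂−1)] = 0.3874/0.7503 = 0.516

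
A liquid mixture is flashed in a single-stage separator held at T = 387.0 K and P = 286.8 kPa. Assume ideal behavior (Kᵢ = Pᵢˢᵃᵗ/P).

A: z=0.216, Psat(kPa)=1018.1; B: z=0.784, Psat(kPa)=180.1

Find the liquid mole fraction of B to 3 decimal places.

Raoult's law: Kᵢ = Pᵢˢᵃᵗ/P = Pᵢˢᵃᵗ/286.8.
  K_A = 1018.1/286.8 = 3.54986, K_B = 180.1/286.8 = 0.62796
Binary case is linear: z₁(K₁−1)(1+ψ(K₂−1)) + z₂(K₂−1)(1+ψ(K₁−1)) = 0
⇒ ψ = [z₁(K₁−1)+z₂(K₂−1)] / [−(K₁−1)(K₂−1)] = 0.2591/0.9486 = 0.273
Compositions from xᵢ = zᵢ/(1+ψ(Kᵢ−1)), yᵢ = Kᵢxᵢ:
  A: x = 0.127, y = 0.452
  B: x = 0.873, y = 0.548

x_B = 0.873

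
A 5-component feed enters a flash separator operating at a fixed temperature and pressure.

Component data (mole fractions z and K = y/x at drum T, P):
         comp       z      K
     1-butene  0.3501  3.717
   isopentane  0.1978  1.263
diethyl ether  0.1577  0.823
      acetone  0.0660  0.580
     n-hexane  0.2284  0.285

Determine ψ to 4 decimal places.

ψ = 0.6672

Material balance + equilibrium reduce to Σ zᵢ(Kᵢ−1)/(1+ψ(Kᵢ−1)) = 0.
Feasibility: ΣzᵢKᵢ = 1.7843, Σzᵢ/Kᵢ = 1.3576 — both > 1, two phases present.
Newton–Raphson from ψ = 0.62:
  ψ = 0.6200: g = 0.03688, g' = -0.7730 → ψ = 0.6677
  ψ = 0.6677: g = -0.00041, g' = -0.7926 → ψ = 0.6672
Converged at ψ = 0.6672.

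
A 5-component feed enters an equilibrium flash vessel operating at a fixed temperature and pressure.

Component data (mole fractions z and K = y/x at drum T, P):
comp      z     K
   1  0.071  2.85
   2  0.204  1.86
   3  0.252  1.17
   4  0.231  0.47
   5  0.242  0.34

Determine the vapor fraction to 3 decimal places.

ψ = 0.129

Let ψ = V/F and solve Σ zᵢ(Kᵢ−1)/(1+ψ(Kᵢ−1)) = 0.
Check two-phase: ΣzᵢKᵢ = 1.067 > 1 and Σzᵢ/Kᵢ = 1.553 > 1, so g(0) = 0.067 > 0 and g(1) = -0.553 < 0.
Newton iteration, ψ⁰ = 0.5:
  ψ = 0.500: g = -0.1746, g' = -0.500 → ψ = 0.151
  ψ = 0.151: g = -0.0109, g' = -0.480 → ψ = 0.129
Converged at ψ = 0.129.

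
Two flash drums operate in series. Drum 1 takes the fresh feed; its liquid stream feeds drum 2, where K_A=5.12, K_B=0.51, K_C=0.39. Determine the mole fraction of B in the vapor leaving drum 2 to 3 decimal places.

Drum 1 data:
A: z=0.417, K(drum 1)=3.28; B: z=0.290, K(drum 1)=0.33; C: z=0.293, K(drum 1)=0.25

Drum 1:
Newton iteration, ψ₁⁰ = 0.5:
  ψ₁ = 0.500: g = -0.1995, g' = -1.190 → ψ₁ = 0.332
  ψ₁ = 0.332: g = -0.0017, g' = -1.210 → ψ₁ = 0.331
Converged at ψ₁ = 0.331.
Drum-1 compositions:
  A: x = 0.238, y = 0.780
  B: x = 0.373, y = 0.123
  C: x = 0.390, y = 0.097
Drum-2 feed = drum-1 liquid: z₂ = (0.2377, 0.3726, 0.3897).
Drum 2:
Let ψ₂ = V/F and solve Σ zᵢ(Kᵢ−1)/(1+ψ₂(Kᵢ−1)) = 0.
g(0) = ΣzᵢKᵢ − 1 = 0.559 and g(1) = 1 − Σzᵢ/Kᵢ = -0.776, so a root lies in (0, 1).
Newton iteration, ψ₂⁰ = 0.55:
  ψ₂ = 0.550: g = -0.3078, g' = -0.874 → ψ₂ = 0.198
  ψ₂ = 0.198: g = 0.0669, g' = -1.522 → ψ₂ = 0.242
  ψ₂ = 0.242: g = 0.0045, g' = -1.327 → ψ₂ = 0.245
Converged at ψ₂ = 0.245.
  A: x = 0.118, y = 0.605
  B: x = 0.424, y = 0.216
  C: x = 0.458, y = 0.179

y_B (drum 2) = 0.216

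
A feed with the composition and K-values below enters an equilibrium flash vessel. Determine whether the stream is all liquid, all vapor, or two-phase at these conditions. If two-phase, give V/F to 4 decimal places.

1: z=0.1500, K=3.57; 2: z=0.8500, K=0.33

ΣzᵢKᵢ = 0.8160; Σzᵢ/Kᵢ = 2.6178.
Since ΣzᵢKᵢ < 1 the mixture is below its bubble point — single liquid phase.

all liquid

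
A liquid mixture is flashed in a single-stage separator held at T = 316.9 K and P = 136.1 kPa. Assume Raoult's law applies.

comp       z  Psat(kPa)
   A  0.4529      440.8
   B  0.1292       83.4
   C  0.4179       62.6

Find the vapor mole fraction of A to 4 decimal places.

y_A = 0.5987

Raoult's law: Kᵢ = Pᵢˢᵃᵗ/P = Pᵢˢᵃᵗ/136.1.
  K_A = 440.8/136.1 = 3.238795, K_B = 83.4/136.1 = 0.612785, K_C = 62.6/136.1 = 0.459956
Let ψ = V/F and solve Σ zᵢ(Kᵢ−1)/(1+ψ(Kᵢ−1)) = 0.
Check two-phase: ΣzᵢKᵢ = 1.7382 > 1 and Σzᵢ/Kᵢ = 1.2592 > 1, so g(0) = 0.7382 > 0 and g(1) = -0.2592 < 0.
Newton–Raphson from ψ = 0.58:
  ψ = 0.5800: g = 0.04800, g' = -0.7203 → ψ = 0.6466
  ψ = 0.6466: g = 0.00072, g' = -0.7011 → ψ = 0.6477
Converged at ψ = 0.6477.
Compositions from xᵢ = zᵢ/(1+ψ(Kᵢ−1)), yᵢ = Kᵢxᵢ:
  A: x = 0.1849, y = 0.5987
  B: x = 0.1724, y = 0.1057
  C: x = 0.6427, y = 0.2956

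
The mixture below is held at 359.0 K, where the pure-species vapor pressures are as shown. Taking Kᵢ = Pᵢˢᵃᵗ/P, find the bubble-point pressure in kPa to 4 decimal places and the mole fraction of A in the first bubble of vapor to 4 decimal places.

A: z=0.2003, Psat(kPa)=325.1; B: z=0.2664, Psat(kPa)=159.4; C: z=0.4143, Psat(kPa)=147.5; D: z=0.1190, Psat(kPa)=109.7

Pbub = 181.7452 kPa, y_A = 0.3583

At the bubble point ψ → 0, so ΣzᵢKᵢ = 1 with Kᵢ = Pᵢˢᵃᵗ/P ⇒ P = ΣzᵢPᵢˢᵃᵗ.
P = 0.2003·325.1 + 0.2664·159.4 + 0.4143·147.5 + 0.1190·109.7 = 181.7452 kPa
yᵢ = zᵢPᵢˢᵃᵗ/P ⇒ y_A = 0.2003·325.1/181.7452 = 0.3583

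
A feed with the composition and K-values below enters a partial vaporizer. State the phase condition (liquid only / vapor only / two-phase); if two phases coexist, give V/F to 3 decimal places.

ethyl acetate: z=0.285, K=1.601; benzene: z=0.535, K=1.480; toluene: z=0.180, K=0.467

ΣzᵢKᵢ = 1.332; Σzᵢ/Kᵢ = 0.925.
Since Σzᵢ/Kᵢ < 1 the mixture is above its dew point — single vapor phase.

vapor only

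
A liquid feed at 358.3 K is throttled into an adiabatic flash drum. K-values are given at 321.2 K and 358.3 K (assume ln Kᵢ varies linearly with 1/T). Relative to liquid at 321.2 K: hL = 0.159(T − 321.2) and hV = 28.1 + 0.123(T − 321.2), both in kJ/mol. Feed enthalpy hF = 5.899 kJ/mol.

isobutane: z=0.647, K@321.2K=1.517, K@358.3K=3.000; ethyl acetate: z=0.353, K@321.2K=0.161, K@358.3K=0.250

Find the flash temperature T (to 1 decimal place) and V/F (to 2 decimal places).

Adiabatic flash: solve Rachford–Rice at each trial T, then check hF = ψ·hV(T) + (1−ψ)·hL(T).
  T = 321.2 K: K = (1.517, 0.161), RR gives ψ = 0.088, H_out = 2.483 kJ/mol
  T = 358.3 K: K = (3.000, 0.250), RR gives ψ = 0.686, H_out = 24.264 kJ/mol
  T = 339.8 K: K = (2.175, 0.203), RR gives ψ = 0.512, H_out = 16.992 kJ/mol
  T = 330.5 K: K = (1.826, 0.181), RR gives ψ = 0.363, H_out = 11.557 kJ/mol
  T = 325.9 K: K = (1.668, 0.171), RR gives ψ = 0.252, H_out = 7.794 kJ/mol
  T = 323.5 K: K = (1.590, 0.166), RR gives ψ = 0.177, H_out = 5.328 kJ/mol
  T = 324.7 K: K = (1.629, 0.169), RR gives ψ = 0.217, H_out = 6.615 kJ/mol
Linear interpolation between T = 323.5 (H_out = 5.328) and T = 324.7 (H_out = 6.615) on hF = 5.899 gives T ≈ 324.0 K, at which ψ = 0.19.

T = 324.0 K, V/F = 0.19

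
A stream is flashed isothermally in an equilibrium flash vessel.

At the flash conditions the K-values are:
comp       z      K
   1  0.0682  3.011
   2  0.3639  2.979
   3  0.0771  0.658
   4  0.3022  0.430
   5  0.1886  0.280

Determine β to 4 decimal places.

Newton–Raphson from β = 0.5:
  β = 0.5000: g = -0.05453, g' = -0.8725 → β = 0.4375
  β = 0.4375: g = 0.00021, g' = -0.8825 → β = 0.4377
Converged at β = 0.4377.

β = 0.4377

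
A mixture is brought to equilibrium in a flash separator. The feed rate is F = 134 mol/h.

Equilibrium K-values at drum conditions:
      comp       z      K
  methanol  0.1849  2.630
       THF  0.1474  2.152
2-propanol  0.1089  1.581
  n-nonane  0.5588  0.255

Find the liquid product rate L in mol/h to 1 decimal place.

L = 117.4 mol/h

Newton–Raphson from β = 0.5:
  β = 0.5000: g = -0.34061, g' = -1.0376 → β = 0.1717
  β = 0.1717: g = -0.04263, g' = -0.8744 → β = 0.1230
  β = 0.1230: g = 0.00054, g' = -0.8989 → β = 0.1236
Converged at β = 0.1236.
Then V = β·F = 0.1236·134 = 16.6 mol/h and L = F − V = 117.4 mol/h.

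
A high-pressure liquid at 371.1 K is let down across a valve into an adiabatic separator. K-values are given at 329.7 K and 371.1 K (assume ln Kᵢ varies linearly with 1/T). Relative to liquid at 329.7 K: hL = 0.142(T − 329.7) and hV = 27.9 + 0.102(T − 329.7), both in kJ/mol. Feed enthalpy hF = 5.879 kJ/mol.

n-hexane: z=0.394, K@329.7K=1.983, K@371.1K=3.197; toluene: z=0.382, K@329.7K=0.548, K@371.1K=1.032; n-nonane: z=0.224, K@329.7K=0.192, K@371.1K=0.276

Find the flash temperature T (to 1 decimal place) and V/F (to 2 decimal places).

Adiabatic flash: solve Rachford–Rice at each trial T, then check hF = ψ·hV(T) + (1−ψ)·hL(T).
  T = 329.7 K: K = (1.983, 0.548, 0.192), RR gives ψ = 0.057, H_out = 1.580 kJ/mol
  T = 371.1 K: K = (3.197, 1.032, 0.276), RR gives ψ = 0.731, H_out = 25.050 kJ/mol
  T = 350.4 K: K = (2.554, 0.766, 0.233), RR gives ψ = 0.447, H_out = 15.037 kJ/mol
  T = 340.0 K: K = (2.258, 0.651, 0.212), RR gives ψ = 0.267, H_out = 8.812 kJ/mol
  T = 334.9 K: K = (2.119, 0.598, 0.202), RR gives ψ = 0.168, H_out = 5.403 kJ/mol
  T = 337.4 K: K = (2.187, 0.624, 0.207), RR gives ψ = 0.218, H_out = 7.110 kJ/mol
  T = 336.1 K: K = (2.151, 0.611, 0.204), RR gives ψ = 0.193, H_out = 6.232 kJ/mol
Linear interpolation between T = 334.9 (H_out = 5.403) and T = 336.1 (H_out = 6.232) on hF = 5.879 gives T ≈ 335.6 K, at which ψ = 0.18.

T = 335.6 K, V/F = 0.18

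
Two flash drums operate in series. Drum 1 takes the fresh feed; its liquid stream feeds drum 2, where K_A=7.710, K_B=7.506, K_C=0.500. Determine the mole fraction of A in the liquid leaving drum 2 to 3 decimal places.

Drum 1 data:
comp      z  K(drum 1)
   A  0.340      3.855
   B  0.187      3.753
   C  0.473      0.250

Drum 1:
Rachford–Rice: g(ψ₁) = Σ zᵢ(Kᵢ−1)/(1+ψ₁(Kᵢ−1)) = 0.
Check two-phase: ΣzᵢKᵢ = 2.131 > 1 and Σzᵢ/Kᵢ = 2.030 > 1, so g(0) = 1.131 > 0 and g(1) = -1.030 < 0.
Iterate (Newton) starting at ψ₁ = 0.5:
  ψ₁ = 0.500: g = 0.0489, g' = -1.402 → ψ₁ = 0.535
Converged at ψ₁ = 0.535.
Drum-1 compositions:
  A: x = 0.135, y = 0.519
  B: x = 0.076, y = 0.284
  C: x = 0.790, y = 0.197
Drum-2 feed = drum-1 liquid: z₂ = (0.1345, 0.0756, 0.7898).
Drum 2:
Rachford–Rice: g(ψ₂) = Σ zᵢ(Kᵢ−1)/(1+ψ₂(Kᵢ−1)) = 0.
Check two-phase: ΣzᵢKᵢ = 2.000 > 1 and Σzᵢ/Kᵢ = 1.607 > 1, so g(0) = 1.000 > 0 and g(1) = -0.607 < 0.
Newton–Raphson from ψ₂ = 0.3:
  ψ₂ = 0.300: g = 0.0018, g' = -1.308 → ψ₂ = 0.301
Converged at ψ₂ = 0.301.
  A: x = 0.045, y = 0.343
  B: x = 0.026, y = 0.192
  C: x = 0.930, y = 0.465

x_A (drum 2) = 0.045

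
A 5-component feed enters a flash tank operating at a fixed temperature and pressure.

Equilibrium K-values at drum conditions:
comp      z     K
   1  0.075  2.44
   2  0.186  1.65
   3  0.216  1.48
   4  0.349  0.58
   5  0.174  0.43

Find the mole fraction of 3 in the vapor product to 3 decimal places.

Let ψ = V/F and solve Σ zᵢ(Kᵢ−1)/(1+ψ(Kᵢ−1)) = 0.
Feasibility: ΣzᵢKᵢ = 1.087, Σzᵢ/Kᵢ = 1.296 — both > 1, two phases present.
Newton iteration, ψ⁰ = 0.38:
  ψ = 0.380: g = -0.0466, g' = -0.330 → ψ = 0.239
  ψ = 0.239: g = 0.0002, g' = -0.337 → ψ = 0.240
Converged at ψ = 0.240.
Compositions from xᵢ = zᵢ/(1+ψ(Kᵢ−1)), yᵢ = Kᵢxᵢ:
  1: x = 0.056, y = 0.136
  2: x = 0.161, y = 0.266
  3: x = 0.194, y = 0.287
  4: x = 0.388, y = 0.225
  5: x = 0.202, y = 0.087

y_3 = 0.287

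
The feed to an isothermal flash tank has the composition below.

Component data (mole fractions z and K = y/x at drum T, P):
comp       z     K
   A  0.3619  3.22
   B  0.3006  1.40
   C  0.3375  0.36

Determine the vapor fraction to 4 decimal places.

Rachford–Rice: g(ψ) = Σ zᵢ(Kᵢ−1)/(1+ψ(Kᵢ−1)) = 0.
Check two-phase: ΣzᵢKᵢ = 1.7077 > 1 and Σzᵢ/Kᵢ = 1.2646 > 1, so g(0) = 0.7077 > 0 and g(1) = -0.2646 < 0.
Newton–Raphson from ψ = 0.5:
  ψ = 0.5000: g = 0.16332, g' = -0.7330 → ψ = 0.7228
  ψ = 0.7228: g = -0.00021, g' = -0.7705 → ψ = 0.7225
Converged at ψ = 0.7225.

ψ = 0.7225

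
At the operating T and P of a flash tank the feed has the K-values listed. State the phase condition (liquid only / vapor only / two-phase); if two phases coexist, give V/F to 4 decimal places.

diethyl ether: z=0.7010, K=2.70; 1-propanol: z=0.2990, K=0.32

ΣzᵢKᵢ = 1.9884; Σzᵢ/Kᵢ = 1.1940.
Both exceed 1, so a two-phase solution exists.
Let ψ = V/F and solve Σ zᵢ(Kᵢ−1)/(1+ψ(Kᵢ−1)) = 0.
Newton–Raphson from ψ = 0.51:
  ψ = 0.5100: g = 0.32703, g' = -0.9052 → ψ = 0.8713
  ψ = 0.8713: g = -0.01859, g' = -1.1615 → ψ = 0.8553
  ψ = 0.8553: g = -0.00029, g' = -1.1261 → ψ = 0.8550
Converged at ψ = 0.8550.

two-phase, V/F = 0.8550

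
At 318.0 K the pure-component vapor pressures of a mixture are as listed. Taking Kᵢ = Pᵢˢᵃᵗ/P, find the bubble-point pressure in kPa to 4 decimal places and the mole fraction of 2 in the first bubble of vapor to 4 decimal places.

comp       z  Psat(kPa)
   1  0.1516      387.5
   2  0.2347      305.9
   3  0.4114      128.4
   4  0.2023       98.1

Pbub = 203.2091 kPa, y_2 = 0.3533

At the bubble point ψ → 0, so ΣzᵢKᵢ = 1 with Kᵢ = Pᵢˢᵃᵗ/P ⇒ P = ΣzᵢPᵢˢᵃᵗ.
P = 0.1516·387.5 + 0.2347·305.9 + 0.4114·128.4 + 0.2023·98.1 = 203.2091 kPa
yᵢ = zᵢPᵢˢᵃᵗ/P ⇒ y_2 = 0.2347·305.9/203.2091 = 0.3533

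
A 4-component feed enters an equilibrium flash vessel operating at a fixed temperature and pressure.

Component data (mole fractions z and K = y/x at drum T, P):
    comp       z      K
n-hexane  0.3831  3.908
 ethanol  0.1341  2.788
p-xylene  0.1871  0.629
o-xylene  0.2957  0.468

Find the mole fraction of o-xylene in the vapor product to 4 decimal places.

Iterate (Newton) starting at ψ = 0.31:
  ψ = 0.3100: g = 0.47334, g' = -1.2264 → ψ = 0.6960
  ψ = 0.6960: g = 0.13187, g' = -0.6972 → ψ = 0.8851
  ψ = 0.8851: g = 0.00391, g' = -0.6739 → ψ = 0.8909
Converged at ψ = 0.8909.
Compositions from xᵢ = zᵢ/(1+ψ(Kᵢ−1)), yᵢ = Kᵢxᵢ:
  n-hexane: x = 0.1067, y = 0.4170
  ethanol: x = 0.0517, y = 0.1442
  p-xylene: x = 0.2795, y = 0.1758
  o-xylene: x = 0.5621, y = 0.2631

y_o-xylene = 0.2631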